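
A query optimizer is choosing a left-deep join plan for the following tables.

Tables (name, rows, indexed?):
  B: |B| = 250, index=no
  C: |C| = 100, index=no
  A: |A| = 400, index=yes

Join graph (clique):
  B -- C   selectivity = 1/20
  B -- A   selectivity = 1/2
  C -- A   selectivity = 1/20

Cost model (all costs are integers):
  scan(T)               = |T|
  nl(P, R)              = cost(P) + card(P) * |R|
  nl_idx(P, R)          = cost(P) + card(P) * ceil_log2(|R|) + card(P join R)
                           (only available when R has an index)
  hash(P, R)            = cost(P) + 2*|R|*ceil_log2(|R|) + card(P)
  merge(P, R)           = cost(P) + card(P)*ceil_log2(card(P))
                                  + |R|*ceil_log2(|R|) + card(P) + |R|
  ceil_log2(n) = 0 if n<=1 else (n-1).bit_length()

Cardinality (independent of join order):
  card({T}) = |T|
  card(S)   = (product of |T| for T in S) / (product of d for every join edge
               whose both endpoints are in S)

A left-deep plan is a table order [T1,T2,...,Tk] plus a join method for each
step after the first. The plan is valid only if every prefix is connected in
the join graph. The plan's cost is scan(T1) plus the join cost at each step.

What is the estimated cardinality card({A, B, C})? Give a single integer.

12500

Tables in S: A(400), B(250), C(100)
Edges inside S: B-C(d=20), B-A(d=2), C-A(d=20)
numerator = 400 * 250 * 100 = 10000000
denominator = 20 * 2 * 20 = 800
card(S) = 10000000 / 800 = 12500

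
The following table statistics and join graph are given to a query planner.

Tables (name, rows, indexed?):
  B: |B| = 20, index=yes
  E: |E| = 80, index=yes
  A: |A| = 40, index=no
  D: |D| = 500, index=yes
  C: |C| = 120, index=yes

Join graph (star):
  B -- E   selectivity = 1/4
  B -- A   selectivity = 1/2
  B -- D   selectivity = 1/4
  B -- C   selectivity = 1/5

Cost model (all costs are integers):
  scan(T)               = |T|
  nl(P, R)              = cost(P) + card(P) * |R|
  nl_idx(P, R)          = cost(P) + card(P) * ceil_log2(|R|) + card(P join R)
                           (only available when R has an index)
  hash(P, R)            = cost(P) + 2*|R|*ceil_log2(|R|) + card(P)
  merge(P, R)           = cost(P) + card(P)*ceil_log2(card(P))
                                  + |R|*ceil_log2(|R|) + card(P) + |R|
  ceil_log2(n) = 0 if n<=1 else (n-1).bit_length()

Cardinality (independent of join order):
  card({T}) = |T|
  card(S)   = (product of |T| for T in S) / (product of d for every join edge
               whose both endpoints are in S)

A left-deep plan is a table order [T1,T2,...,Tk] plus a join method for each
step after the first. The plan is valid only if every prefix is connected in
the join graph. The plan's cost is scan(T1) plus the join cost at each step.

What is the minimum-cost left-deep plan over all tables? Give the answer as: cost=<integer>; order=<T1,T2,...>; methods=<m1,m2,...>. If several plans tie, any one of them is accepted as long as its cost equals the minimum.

Selinger DP (subsets sized 1..n):
  {B}: scan cost=20, card=20
  {E}: scan cost=80, card=80
  {A}: scan cost=40, card=40
  {D}: scan cost=500, card=500
  {C}: scan cost=120, card=120
  {BE}: card=400; try (B,hash)→360, (E,nl_idx)→560, (E,merge)→780, (B,merge)→840, (B,nl_idx)→880, (E,hash)→1160 …(+2); best=360 via (B,hash)
  {AB}: card=400; try (B,hash)→280, (A,merge)→420, (B,merge)→440, (A,hash)→520, (B,nl_idx)→640, (A,nl)→820 …(+1); best=280 via (B,hash)
  {BD}: card=2500; try (B,hash)→1200, (D,nl_idx)→2700, (D,merge)→5140, (B,nl_idx)→5500, (B,merge)→5620, (D,hash)→9040 …(+2); best=1200 via (B,hash)
  {BC}: card=480; try (B,hash)→440, (C,nl_idx)→640, (C,merge)→1100, (B,merge)→1200, (B,nl_idx)→1200, (C,hash)→1720 …(+2); best=440 via (B,hash)
  {ABE}: card=8000; try (A,hash)→1240, (E,hash)→1800, (A,merge)→4640, (E,merge)→4920, (E,nl_idx)→11080, (A,nl)→16360 …(+1); best=1240 via (A,hash)
  {BDE}: card=50000; try (E,hash)→4820, (D,merge)→9360, (D,hash)→9760, (E,merge)→34340, (D,nl_idx)→53960, (E,nl_idx)→68700 …(+2); best=4820 via (E,hash)
  {BCE}: card=9600; try (E,hash)→2040, (C,hash)→2440, (C,merge)→5320, (E,merge)→5880, (C,nl_idx)→12760, (E,nl_idx)→13400 …(+2); best=2040 via (E,hash)
  {ABD}: card=50000; try (A,hash)→4180, (D,merge)→9280, (D,hash)→9680, (A,merge)→33980, (D,nl_idx)→53880, (A,nl)→101200 …(+1); best=4180 via (A,hash)
  {ABC}: card=9600; try (A,hash)→1400, (C,hash)→2360, (C,merge)→5240, (A,merge)→5520, (C,nl_idx)→12680, (A,nl)→19640 …(+1); best=1400 via (A,hash)
  {BCD}: card=60000; try (C,hash)→5380, (D,hash)→9920, (D,merge)→10240, (C,merge)→34660, (D,nl_idx)→64760, (C,nl_idx)→78700 …(+2); best=5380 via (C,hash)
  {ABDE}: card=1000000; try (D,hash)→18240, (E,hash)→55300, (A,hash)→55300, (D,merge)→118240, (E,merge)→854820, (A,merge)→855100 …(+5); best=18240 via (D,hash)
  {ABCE}: card=192000; try (C,hash)→10920, (E,hash)→12120, (A,hash)→12120, (C,merge)→114200, (E,merge)→146040, (A,merge)→146320 …(+5); best=10920 via (C,hash)
  {BCDE}: card=1200000; try (D,hash)→20640, (C,hash)→56500, (E,hash)→66500, (D,merge)→151040, (C,merge)→855780, (E,merge)→1026020 …(+6); best=20640 via (D,hash)
  {ABCD}: card=1200000; try (D,hash)→20000, (C,hash)→55860, (A,hash)→65860, (D,merge)→150400, (C,merge)→855140, (A,merge)→1025660 …(+5); best=20000 via (D,hash)
  {ABCDE}: card=24000000; try (D,hash)→211920, (C,hash)→1019920, (E,hash)→1221120, (A,hash)→1221120, (D,merge)→3663920, (C,merge)→21019200 …(+9); best=211920 via (D,hash)

cost=211920; order=E,B,A,C,D; methods=hash,hash,hash,hash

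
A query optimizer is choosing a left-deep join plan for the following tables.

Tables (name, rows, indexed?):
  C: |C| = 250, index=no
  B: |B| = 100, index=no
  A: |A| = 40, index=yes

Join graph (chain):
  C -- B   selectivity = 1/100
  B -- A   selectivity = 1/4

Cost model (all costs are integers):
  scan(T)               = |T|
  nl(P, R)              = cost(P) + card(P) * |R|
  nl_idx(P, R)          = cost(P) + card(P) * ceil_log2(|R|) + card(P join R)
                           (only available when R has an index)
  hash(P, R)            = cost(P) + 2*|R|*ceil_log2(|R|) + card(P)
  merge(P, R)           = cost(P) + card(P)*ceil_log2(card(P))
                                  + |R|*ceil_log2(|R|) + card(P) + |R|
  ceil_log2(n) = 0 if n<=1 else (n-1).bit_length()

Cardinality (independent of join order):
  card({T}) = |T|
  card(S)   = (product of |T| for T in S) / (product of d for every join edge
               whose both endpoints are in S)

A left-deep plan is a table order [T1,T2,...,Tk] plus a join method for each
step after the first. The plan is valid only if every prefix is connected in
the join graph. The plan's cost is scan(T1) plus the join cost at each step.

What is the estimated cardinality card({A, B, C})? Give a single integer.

2500

Tables in S: A(40), B(100), C(250)
Edges inside S: C-B(d=100), B-A(d=4)
numerator = 40 * 100 * 250 = 1000000
denominator = 100 * 4 = 400
card(S) = 1000000 / 400 = 2500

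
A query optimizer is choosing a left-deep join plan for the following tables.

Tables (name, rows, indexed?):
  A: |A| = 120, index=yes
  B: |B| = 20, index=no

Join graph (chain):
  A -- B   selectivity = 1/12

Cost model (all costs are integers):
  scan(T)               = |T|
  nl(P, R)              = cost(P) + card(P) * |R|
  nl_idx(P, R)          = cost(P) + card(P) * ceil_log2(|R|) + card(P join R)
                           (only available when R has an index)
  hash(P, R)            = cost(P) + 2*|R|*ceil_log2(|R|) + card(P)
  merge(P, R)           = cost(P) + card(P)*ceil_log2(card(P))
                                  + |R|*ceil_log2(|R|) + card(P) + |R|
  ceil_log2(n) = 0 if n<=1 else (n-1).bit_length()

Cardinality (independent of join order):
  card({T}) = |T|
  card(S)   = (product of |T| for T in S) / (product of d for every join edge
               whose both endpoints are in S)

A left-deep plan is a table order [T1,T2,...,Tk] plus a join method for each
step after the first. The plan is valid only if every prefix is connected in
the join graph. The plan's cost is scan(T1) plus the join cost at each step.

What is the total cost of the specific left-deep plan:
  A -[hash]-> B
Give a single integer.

440

step 1: scan A: cost=120, card=120
step 2: join B via hash
    card(P join B) = 120*20/(12) = 200
    cost = 120 + 2*20*5 + 120 = 440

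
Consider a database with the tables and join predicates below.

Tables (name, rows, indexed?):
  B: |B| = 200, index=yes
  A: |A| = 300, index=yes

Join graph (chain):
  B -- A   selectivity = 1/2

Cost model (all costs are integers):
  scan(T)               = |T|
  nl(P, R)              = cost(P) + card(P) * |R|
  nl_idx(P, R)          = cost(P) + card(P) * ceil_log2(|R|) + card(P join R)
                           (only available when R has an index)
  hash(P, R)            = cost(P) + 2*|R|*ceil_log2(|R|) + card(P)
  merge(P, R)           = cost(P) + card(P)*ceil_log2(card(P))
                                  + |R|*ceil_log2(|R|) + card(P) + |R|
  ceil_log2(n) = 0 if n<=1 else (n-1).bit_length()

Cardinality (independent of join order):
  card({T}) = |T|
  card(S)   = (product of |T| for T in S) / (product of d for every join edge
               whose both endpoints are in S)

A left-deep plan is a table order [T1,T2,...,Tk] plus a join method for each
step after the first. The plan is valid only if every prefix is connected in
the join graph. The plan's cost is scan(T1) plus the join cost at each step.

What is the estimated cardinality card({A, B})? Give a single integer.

Tables in S: A(300), B(200)
Edges inside S: B-A(d=2)
numerator = 300 * 200 = 60000
denominator = 2 = 2
card(S) = 60000 / 2 = 30000

30000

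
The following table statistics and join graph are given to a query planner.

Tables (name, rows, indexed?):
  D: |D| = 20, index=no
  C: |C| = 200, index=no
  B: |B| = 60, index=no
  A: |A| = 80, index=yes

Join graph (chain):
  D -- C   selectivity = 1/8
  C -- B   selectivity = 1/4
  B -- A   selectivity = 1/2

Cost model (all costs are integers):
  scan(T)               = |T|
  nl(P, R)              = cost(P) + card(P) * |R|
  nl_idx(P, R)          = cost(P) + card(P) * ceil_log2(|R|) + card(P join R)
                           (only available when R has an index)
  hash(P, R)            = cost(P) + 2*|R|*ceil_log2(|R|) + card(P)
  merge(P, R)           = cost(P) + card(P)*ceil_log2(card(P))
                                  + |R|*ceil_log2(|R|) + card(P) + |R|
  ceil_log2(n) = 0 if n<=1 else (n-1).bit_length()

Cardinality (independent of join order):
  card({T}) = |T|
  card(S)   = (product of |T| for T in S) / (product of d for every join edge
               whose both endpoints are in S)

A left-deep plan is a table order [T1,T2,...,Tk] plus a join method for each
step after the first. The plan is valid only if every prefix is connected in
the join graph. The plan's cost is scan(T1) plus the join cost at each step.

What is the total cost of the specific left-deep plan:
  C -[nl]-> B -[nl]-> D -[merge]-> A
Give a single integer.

step 1: scan C: cost=200, card=200
step 2: join B via nl
    card(P join B) = 200*60/(4) = 3000
    cost = 200 + 200*60 = 12200
step 3: join D via nl
    card(P join D) = 3000*20/(8) = 7500
    cost = 12200 + 3000*20 = 72200
step 4: join A via merge
    card(P join A) = 7500*80/(2) = 300000
    cost = 72200 + 7500*13 + 80*7 + 7500 + 80 = 177840

177840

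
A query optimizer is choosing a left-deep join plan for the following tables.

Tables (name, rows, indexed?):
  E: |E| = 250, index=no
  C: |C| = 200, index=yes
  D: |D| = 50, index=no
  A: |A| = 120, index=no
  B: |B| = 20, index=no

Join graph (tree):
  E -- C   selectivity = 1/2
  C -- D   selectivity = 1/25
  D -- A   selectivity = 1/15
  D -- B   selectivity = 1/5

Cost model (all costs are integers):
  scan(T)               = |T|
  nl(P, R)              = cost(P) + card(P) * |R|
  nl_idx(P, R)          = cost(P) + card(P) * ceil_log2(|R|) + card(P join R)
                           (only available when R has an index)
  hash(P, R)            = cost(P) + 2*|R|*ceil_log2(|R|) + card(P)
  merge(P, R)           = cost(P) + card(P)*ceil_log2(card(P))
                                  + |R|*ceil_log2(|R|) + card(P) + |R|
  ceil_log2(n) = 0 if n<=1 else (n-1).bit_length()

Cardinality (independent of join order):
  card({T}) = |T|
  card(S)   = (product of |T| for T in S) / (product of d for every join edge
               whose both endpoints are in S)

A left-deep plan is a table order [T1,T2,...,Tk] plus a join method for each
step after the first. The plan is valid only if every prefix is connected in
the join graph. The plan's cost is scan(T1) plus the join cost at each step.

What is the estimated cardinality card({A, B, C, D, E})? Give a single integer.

1600000

Tables in S: A(120), B(20), C(200), D(50), E(250)
Edges inside S: E-C(d=2), C-D(d=25), D-A(d=15), D-B(d=5)
numerator = 120 * 20 * 200 * 50 * 250 = 6000000000
denominator = 2 * 25 * 15 * 5 = 3750
card(S) = 6000000000 / 3750 = 1600000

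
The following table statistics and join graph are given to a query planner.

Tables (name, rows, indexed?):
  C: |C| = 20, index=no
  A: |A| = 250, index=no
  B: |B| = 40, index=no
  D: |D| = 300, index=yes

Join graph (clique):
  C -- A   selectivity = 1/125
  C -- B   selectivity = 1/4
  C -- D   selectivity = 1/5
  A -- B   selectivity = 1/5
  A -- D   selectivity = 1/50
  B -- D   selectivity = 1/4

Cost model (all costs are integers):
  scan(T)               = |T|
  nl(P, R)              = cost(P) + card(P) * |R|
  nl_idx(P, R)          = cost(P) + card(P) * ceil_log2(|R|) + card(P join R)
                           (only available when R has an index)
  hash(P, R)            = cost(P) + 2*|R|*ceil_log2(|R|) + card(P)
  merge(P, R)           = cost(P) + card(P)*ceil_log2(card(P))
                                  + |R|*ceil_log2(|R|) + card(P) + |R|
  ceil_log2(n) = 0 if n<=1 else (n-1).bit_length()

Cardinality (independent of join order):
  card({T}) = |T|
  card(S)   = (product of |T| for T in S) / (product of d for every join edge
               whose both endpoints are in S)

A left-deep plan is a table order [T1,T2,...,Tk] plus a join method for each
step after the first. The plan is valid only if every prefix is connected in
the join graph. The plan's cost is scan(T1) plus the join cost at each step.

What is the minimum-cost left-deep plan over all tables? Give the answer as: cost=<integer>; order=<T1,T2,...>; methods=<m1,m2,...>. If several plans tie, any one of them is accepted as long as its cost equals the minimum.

Selinger DP (subsets sized 1..n):
  {C}: scan cost=20, card=20
  {A}: scan cost=250, card=250
  {B}: scan cost=40, card=40
  {D}: scan cost=300, card=300
  {AC}: card=40; try (C,hash)→700, (A,merge)→2390, (C,merge)→2620, (A,hash)→4040, (A,nl)→5020, (C,nl)→5250; best=700 via (C,hash)
  {BC}: card=200; try (C,hash)→280, (B,merge)→420, (C,merge)→440, (B,hash)→520, (B,nl)→820, (C,nl)→840; best=280 via (C,hash)
  {CD}: card=1200; try (C,hash)→800, (D,nl_idx)→1400, (D,merge)→3140, (C,merge)→3420, (D,hash)→5440, (D,nl)→6020 …(+1); best=800 via (C,hash)
  {AB}: card=2000; try (B,hash)→980, (A,merge)→2570, (B,merge)→2780, (A,hash)→4080, (A,nl)→10040, (B,nl)→10250; best=980 via (B,hash)
  {AD}: card=1500; try (D,nl_idx)→4000, (A,hash)→4600, (D,merge)→5500, (A,merge)→5550, (D,hash)→5900, (D,nl)→75250 …(+1); best=4000 via (D,nl_idx)
  {BD}: card=3000; try (B,hash)→1080, (D,merge)→3320, (D,nl_idx)→3400, (B,merge)→3580, (D,hash)→5480, (D,nl)→12040 …(+1); best=1080 via (B,hash)
  {ABC}: card=80; try (B,hash)→1220, (B,merge)→1260, (B,nl)→2300, (C,hash)→3180, (A,merge)→4330, (A,hash)→4480 …(+3); best=1220 via (B,hash)
  {ACD}: card=48; try (D,nl_idx)→1108, (D,merge)→3980, (C,hash)→5700, (A,hash)→6000, (D,hash)→6140, (D,nl)→12700 …(+4); best=1108 via (D,nl_idx)
  {BCD}: card=3000; try (B,hash)→2480, (C,hash)→4280, (D,merge)→5080, (D,nl_idx)→5080, (D,hash)→5880, (B,merge)→15480 …(+4); best=2480 via (B,hash)
  {ABD}: card=3000; try (B,hash)→5980, (A,hash)→8080, (D,hash)→8380, (D,nl_idx)→21980, (B,merge)→22280, (D,merge)→27980 …(+4); best=5980 via (B,hash)
  {ABCD}: card=24; try (B,hash)→1636, (B,merge)→1724, (D,nl_idx)→1964, (B,nl)→3028, (D,merge)→4860, (D,hash)→6700 …(+7); best=1636 via (B,hash)

cost=1636; order=A,C,D,B; methods=hash,nl_idx,hash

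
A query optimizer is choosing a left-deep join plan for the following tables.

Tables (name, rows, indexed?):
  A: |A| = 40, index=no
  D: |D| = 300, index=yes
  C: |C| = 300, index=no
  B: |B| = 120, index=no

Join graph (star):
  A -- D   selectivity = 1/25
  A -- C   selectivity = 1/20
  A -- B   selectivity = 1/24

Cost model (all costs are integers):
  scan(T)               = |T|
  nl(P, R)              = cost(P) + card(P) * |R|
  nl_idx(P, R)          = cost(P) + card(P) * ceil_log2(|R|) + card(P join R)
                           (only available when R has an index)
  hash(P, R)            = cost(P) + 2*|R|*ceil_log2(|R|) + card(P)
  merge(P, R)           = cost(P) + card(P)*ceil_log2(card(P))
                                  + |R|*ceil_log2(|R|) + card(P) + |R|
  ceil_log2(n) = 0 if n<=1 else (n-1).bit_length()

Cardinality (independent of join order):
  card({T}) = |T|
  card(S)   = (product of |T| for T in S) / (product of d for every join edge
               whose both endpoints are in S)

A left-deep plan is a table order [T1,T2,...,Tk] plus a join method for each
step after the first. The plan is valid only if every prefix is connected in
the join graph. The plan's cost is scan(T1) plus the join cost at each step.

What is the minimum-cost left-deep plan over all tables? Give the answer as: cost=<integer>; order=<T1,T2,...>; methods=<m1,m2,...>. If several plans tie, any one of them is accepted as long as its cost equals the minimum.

Selinger DP (subsets sized 1..n):
  {A}: scan cost=40, card=40
  {D}: scan cost=300, card=300
  {C}: scan cost=300, card=300
  {B}: scan cost=120, card=120
  {AD}: card=480; try (D,nl_idx)→880, (A,hash)→1080, (D,merge)→3320, (A,merge)→3580, (D,hash)→5480, (D,nl)→12040 …(+1); best=880 via (D,nl_idx)
  {AC}: card=600; try (A,hash)→1080, (C,merge)→3320, (A,merge)→3580, (C,hash)→5480, (C,nl)→12040, (A,nl)→12300; best=1080 via (A,hash)
  {AB}: card=200; try (A,hash)→720, (B,merge)→1280, (A,merge)→1360, (B,hash)→1760, (B,nl)→4840, (A,nl)→4920; best=720 via (A,hash)
  {ACD}: card=7200; try (C,hash)→6760, (D,hash)→7080, (C,merge)→8680, (D,merge)→10680, (D,nl_idx)→13680, (C,nl)→144880 …(+1); best=6760 via (C,hash)
  {ABD}: card=2400; try (B,hash)→3040, (D,nl_idx)→4920, (D,merge)→5520, (D,hash)→6320, (B,merge)→6640, (B,nl)→58480 …(+1); best=3040 via (B,hash)
  {ABC}: card=3000; try (B,hash)→3360, (C,merge)→5520, (C,hash)→6320, (B,merge)→8640, (C,nl)→60720, (B,nl)→73080; best=3360 via (B,hash)
  {ABCD}: card=36000; try (C,hash)→10840, (D,hash)→11760, (B,hash)→15640, (C,merge)→37240, (D,merge)→45360, (D,nl_idx)→66360 …(+4); best=10840 via (C,hash)

cost=10840; order=A,D,B,C; methods=nl_idx,hash,hash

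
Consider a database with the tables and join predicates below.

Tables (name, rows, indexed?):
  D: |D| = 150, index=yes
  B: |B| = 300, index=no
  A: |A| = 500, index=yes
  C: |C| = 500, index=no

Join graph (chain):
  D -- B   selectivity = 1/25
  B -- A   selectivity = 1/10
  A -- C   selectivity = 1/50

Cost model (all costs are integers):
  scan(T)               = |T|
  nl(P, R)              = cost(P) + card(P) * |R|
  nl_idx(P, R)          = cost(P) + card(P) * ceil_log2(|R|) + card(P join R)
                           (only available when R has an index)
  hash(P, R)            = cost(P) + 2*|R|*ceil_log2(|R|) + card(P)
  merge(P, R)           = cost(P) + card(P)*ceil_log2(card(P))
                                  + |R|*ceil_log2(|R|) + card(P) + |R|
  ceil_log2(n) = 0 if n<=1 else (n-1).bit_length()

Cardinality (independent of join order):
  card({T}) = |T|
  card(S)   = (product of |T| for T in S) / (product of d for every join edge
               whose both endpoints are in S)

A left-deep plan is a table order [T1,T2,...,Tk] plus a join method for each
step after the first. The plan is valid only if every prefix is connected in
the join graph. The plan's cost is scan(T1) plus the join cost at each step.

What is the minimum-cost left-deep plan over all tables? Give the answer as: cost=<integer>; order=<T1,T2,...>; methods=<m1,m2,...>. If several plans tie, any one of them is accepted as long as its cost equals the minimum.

cost=112800; order=B,D,A,C; methods=hash,hash,hash

Selinger DP (subsets sized 1..n):
  {D}: scan cost=150, card=150
  {B}: scan cost=300, card=300
  {A}: scan cost=500, card=500
  {C}: scan cost=500, card=500
  {BD}: card=1800; try (D,hash)→3000, (D,nl_idx)→4500, (B,merge)→4500, (D,merge)→4650, (B,hash)→5700, (B,nl)→45150 …(+1); best=3000 via (D,hash)
  {AB}: card=15000; try (B,hash)→6400, (A,merge)→8300, (B,merge)→8500, (A,hash)→9600, (A,nl_idx)→18000, (A,nl)→150300 …(+1); best=6400 via (B,hash)
  {AC}: card=5000; try (C,hash)→10000, (A,hash)→10000, (A,nl_idx)→10000, (C,merge)→10500, (A,merge)→10500, (C,nl)→250500 …(+1); best=10000 via (C,hash)
  {ABD}: card=90000; try (A,hash)→13800, (D,hash)→23800, (A,merge)→29600, (A,nl_idx)→109200, (D,nl_idx)→216400, (D,merge)→232750 …(+2); best=13800 via (A,hash)
  {ABC}: card=150000; try (B,hash)→20400, (C,hash)→30400, (B,merge)→83000, (C,merge)→236400, (B,nl)→1510000, (C,nl)→7506400; best=20400 via (B,hash)
  {ABCD}: card=900000; try (C,hash)→112800, (D,hash)→172800, (C,merge)→1638800, (D,nl_idx)→2120400, (D,merge)→2871750, (D,nl)→22520400 …(+1); best=112800 via (C,hash)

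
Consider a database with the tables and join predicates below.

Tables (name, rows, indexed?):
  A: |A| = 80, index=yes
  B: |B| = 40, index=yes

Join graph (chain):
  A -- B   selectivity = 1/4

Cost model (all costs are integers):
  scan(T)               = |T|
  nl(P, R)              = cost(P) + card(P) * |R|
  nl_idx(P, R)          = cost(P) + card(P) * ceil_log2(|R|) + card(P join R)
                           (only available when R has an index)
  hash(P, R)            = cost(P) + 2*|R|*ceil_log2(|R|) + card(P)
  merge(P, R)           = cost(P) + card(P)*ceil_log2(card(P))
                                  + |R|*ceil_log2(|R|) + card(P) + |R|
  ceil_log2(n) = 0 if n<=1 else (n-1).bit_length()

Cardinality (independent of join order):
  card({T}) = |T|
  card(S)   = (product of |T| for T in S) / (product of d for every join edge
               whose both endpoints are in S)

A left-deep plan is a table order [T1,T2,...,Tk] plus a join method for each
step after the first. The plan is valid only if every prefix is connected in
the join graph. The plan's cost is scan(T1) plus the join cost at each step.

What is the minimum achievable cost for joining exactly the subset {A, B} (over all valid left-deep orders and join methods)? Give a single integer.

Selinger DP over subsets of {A,B}:
  {A}: scan cost=80, card=80
  {B}: scan cost=40, card=40
  {AB}: card=800; try (B,hash)→640, (A,merge)→960, (B,merge)→1000, (A,nl_idx)→1120, (A,hash)→1200, (B,nl_idx)→1360 …(+2); best=640 via (B,hash)

640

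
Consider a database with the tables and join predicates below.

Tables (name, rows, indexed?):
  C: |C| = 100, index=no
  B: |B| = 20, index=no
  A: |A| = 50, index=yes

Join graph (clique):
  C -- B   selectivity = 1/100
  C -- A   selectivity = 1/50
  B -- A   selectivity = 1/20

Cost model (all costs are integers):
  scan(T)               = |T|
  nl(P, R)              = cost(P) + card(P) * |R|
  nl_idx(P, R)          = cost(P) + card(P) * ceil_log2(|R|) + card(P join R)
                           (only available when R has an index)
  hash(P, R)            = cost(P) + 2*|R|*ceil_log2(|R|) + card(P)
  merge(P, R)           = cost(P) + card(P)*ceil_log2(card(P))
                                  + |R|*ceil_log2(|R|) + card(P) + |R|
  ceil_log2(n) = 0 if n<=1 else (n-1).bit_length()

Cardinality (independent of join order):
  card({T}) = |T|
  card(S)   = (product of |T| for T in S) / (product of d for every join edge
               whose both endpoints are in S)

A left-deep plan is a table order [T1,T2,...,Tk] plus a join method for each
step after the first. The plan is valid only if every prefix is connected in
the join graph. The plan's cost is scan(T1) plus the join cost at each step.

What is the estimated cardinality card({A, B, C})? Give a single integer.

1

Tables in S: A(50), B(20), C(100)
Edges inside S: C-B(d=100), C-A(d=50), B-A(d=20)
numerator = 50 * 20 * 100 = 100000
denominator = 100 * 50 * 20 = 100000
card(S) = 100000 / 100000 = 1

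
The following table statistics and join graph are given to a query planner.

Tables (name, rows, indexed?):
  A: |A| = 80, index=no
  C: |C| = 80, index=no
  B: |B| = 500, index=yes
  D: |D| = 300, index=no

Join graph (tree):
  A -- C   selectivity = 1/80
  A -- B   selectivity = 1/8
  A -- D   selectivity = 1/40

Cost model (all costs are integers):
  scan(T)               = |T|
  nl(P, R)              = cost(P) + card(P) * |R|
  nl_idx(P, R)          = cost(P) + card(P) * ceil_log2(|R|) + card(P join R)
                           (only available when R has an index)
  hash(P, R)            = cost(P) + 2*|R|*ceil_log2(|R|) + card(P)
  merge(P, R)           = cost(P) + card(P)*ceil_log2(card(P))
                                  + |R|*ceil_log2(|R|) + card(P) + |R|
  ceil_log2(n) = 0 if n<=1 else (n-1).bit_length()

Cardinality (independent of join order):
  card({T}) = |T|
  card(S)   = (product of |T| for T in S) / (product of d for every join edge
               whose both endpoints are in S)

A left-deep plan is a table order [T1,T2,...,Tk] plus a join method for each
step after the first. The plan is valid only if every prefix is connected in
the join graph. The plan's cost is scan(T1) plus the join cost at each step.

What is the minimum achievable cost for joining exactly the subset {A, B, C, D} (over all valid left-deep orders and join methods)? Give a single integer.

Selinger DP over subsets of {A,B,C,D}:
  {A}: scan cost=80, card=80
  {C}: scan cost=80, card=80
  {B}: scan cost=500, card=500
  {D}: scan cost=300, card=300
  {AC}: card=80; try (C,hash)→1280, (A,hash)→1280, (C,merge)→1360, (A,merge)→1360, (C,nl)→6480, (A,nl)→6480; best=1280 via (C,hash)
  {AB}: card=5000; try (A,hash)→2120, (B,merge)→5720, (B,nl_idx)→5800, (A,merge)→6140, (B,hash)→9160, (B,nl)→40080 …(+1); best=2120 via (A,hash)
  {AD}: card=600; try (A,hash)→1720, (D,merge)→3720, (A,merge)→3940, (D,hash)→5560, (D,nl)→24080, (A,nl)→24300; best=1720 via (A,hash)
  {ABC}: card=5000; try (B,merge)→6920, (B,nl_idx)→7000, (C,hash)→8240, (B,hash)→10360, (B,nl)→41280, (C,merge)→72760 …(+1); best=6920 via (B,merge)
  {ACD}: card=600; try (C,hash)→3440, (D,merge)→4920, (D,hash)→6760, (C,merge)→8960, (D,nl)→25280, (C,nl)→49720; best=3440 via (C,hash)
  {ABD}: card=37500; try (B,hash)→11320, (D,hash)→12520, (B,merge)→13320, (B,nl_idx)→44620, (D,merge)→75120, (B,nl)→301720 …(+1); best=11320 via (B,hash)
  {ABCD}: card=37500; try (B,hash)→13040, (B,merge)→15040, (D,hash)→17320, (B,nl_idx)→46340, (C,hash)→49940, (D,merge)→79920 …(+4); best=13040 via (B,hash)

13040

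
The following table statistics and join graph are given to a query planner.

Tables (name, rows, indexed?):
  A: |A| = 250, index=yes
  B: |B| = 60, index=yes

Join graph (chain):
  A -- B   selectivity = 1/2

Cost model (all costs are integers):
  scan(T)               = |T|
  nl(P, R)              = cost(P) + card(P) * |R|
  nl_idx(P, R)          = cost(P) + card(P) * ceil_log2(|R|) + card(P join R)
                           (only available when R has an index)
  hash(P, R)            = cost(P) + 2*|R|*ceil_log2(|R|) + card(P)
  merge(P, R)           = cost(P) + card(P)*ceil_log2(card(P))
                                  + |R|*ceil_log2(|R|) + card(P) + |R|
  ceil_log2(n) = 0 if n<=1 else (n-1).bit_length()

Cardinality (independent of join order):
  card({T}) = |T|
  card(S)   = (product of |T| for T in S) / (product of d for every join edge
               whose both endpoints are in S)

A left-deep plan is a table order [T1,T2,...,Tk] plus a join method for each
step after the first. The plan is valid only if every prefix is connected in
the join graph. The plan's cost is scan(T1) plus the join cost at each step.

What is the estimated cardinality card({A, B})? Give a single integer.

Tables in S: A(250), B(60)
Edges inside S: A-B(d=2)
numerator = 250 * 60 = 15000
denominator = 2 = 2
card(S) = 15000 / 2 = 7500

7500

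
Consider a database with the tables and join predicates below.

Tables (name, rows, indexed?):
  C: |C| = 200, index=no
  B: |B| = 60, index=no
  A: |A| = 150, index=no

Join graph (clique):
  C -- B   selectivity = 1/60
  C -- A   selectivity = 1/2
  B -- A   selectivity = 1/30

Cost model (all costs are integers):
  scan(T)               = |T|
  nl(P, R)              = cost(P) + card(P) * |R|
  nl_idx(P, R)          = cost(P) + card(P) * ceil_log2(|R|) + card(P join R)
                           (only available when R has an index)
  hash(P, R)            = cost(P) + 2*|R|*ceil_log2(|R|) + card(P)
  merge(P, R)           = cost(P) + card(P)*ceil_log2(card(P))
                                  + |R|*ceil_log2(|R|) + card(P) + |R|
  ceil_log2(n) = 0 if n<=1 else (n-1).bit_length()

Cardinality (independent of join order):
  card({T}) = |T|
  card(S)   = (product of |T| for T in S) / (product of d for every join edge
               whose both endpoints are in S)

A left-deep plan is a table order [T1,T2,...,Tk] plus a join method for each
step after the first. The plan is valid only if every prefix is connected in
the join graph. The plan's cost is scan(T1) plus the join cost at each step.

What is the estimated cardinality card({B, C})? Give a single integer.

Tables in S: B(60), C(200)
Edges inside S: C-B(d=60)
numerator = 60 * 200 = 12000
denominator = 60 = 60
card(S) = 12000 / 60 = 200

200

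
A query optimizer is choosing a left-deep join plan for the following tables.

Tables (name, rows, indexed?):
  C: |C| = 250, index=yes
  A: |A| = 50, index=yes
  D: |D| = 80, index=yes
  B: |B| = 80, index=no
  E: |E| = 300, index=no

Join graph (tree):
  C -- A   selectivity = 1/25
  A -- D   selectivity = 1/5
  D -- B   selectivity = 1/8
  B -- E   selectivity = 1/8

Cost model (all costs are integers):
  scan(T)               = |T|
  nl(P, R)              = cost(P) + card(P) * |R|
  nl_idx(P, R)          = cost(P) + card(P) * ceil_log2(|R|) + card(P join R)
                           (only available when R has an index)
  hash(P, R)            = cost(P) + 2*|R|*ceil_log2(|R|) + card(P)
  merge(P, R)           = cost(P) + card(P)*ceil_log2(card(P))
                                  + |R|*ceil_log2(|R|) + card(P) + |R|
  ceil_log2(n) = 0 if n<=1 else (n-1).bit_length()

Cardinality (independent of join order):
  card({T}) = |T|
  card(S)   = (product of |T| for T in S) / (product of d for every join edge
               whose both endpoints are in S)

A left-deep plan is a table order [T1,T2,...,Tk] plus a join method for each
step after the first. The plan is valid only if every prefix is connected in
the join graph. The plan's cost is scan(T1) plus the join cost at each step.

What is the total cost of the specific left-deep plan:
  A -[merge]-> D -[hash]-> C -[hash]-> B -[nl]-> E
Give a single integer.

step 1: scan A: cost=50, card=50
step 2: join D via merge
    card(P join D) = 50*80/(5) = 800
    cost = 50 + 50*6 + 80*7 + 50 + 80 = 1040
step 3: join C via hash
    card(P join C) = 800*250/(25) = 8000
    cost = 1040 + 2*250*8 + 800 = 5840
step 4: join B via hash
    card(P join B) = 8000*80/(8) = 80000
    cost = 5840 + 2*80*7 + 8000 = 14960
step 5: join E via nl
    card(P join E) = 80000*300/(8) = 3000000
    cost = 14960 + 80000*300 = 24014960

24014960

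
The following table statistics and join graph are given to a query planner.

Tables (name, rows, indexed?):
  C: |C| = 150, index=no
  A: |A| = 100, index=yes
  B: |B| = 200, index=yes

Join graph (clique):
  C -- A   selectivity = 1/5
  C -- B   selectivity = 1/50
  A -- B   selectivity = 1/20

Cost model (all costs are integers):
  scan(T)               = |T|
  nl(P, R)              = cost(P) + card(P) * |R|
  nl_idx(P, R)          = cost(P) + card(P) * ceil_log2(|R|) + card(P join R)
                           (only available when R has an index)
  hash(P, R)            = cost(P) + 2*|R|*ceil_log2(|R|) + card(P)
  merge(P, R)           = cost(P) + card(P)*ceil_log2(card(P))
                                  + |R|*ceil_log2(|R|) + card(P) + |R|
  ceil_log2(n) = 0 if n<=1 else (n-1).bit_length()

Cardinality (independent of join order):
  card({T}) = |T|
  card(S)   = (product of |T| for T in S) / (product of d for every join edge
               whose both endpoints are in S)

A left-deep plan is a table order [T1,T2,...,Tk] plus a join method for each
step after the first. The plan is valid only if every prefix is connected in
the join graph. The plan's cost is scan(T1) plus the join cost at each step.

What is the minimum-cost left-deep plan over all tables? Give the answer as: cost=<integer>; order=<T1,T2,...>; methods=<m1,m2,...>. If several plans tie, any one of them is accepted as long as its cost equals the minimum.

Selinger DP (subsets sized 1..n):
  {C}: scan cost=150, card=150
  {A}: scan cost=100, card=100
  {B}: scan cost=200, card=200
  {AC}: card=3000; try (A,hash)→1700, (C,merge)→2250, (A,merge)→2300, (C,hash)→2600, (A,nl_idx)→4200, (C,nl)→15100 …(+1); best=1700 via (A,hash)
  {BC}: card=600; try (B,nl_idx)→1950, (C,hash)→2800, (B,merge)→3300, (C,merge)→3350, (B,hash)→3500, (B,nl)→30150 …(+1); best=1950 via (B,nl_idx)
  {AB}: card=1000; try (A,hash)→1800, (B,nl_idx)→1900, (A,nl_idx)→2600, (B,merge)→2700, (A,merge)→2800, (B,hash)→3400 …(+2); best=1800 via (A,hash)
  {ABC}: card=600; try (A,hash)→3950, (C,hash)→5200, (A,nl_idx)→6750, (B,hash)→7900, (A,merge)→9350, (C,merge)→14150 …(+5); best=3950 via (A,hash)

cost=3950; order=C,B,A; methods=nl_idx,hash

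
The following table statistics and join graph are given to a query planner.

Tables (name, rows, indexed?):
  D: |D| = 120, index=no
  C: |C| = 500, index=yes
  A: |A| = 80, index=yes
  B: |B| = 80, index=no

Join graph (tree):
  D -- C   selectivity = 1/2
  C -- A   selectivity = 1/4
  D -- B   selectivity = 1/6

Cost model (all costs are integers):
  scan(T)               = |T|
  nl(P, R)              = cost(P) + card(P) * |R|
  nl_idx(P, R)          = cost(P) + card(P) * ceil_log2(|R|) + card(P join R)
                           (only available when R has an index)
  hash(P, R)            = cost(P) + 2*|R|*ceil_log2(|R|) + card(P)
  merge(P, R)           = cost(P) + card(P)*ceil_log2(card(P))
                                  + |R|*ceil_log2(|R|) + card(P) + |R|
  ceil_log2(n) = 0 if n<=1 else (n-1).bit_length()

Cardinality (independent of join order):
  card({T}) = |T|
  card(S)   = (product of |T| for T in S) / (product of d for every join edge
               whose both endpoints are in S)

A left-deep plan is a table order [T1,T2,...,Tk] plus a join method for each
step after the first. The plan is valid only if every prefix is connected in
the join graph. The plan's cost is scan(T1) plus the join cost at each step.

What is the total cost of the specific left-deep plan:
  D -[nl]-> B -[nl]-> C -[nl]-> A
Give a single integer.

32809720

step 1: scan D: cost=120, card=120
step 2: join B via nl
    card(P join B) = 120*80/(6) = 1600
    cost = 120 + 120*80 = 9720
step 3: join C via nl
    card(P join C) = 1600*500/(2) = 400000
    cost = 9720 + 1600*500 = 809720
step 4: join A via nl
    card(P join A) = 400000*80/(4) = 8000000
    cost = 809720 + 400000*80 = 32809720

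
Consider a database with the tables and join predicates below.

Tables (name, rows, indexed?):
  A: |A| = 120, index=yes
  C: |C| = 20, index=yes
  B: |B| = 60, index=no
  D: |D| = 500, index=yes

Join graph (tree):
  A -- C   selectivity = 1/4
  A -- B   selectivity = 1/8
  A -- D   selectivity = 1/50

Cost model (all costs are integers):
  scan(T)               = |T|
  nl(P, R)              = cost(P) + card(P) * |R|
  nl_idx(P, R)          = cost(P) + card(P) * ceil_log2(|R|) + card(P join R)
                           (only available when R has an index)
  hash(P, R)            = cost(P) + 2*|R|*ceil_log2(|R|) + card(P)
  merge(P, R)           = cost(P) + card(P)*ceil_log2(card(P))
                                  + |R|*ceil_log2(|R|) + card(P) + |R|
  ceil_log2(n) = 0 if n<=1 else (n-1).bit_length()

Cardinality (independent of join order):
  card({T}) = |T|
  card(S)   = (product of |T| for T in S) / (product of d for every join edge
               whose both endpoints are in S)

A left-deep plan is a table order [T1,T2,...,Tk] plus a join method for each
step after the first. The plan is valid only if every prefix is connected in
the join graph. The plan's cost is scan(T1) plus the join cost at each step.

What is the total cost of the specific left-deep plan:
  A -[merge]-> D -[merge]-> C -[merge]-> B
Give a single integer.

105020

step 1: scan A: cost=120, card=120
step 2: join D via merge
    card(P join D) = 120*500/(50) = 1200
    cost = 120 + 120*7 + 500*9 + 120 + 500 = 6080
step 3: join C via merge
    card(P join C) = 1200*20/(4) = 6000
    cost = 6080 + 1200*11 + 20*5 + 1200 + 20 = 20600
step 4: join B via merge
    card(P join B) = 6000*60/(8) = 45000
    cost = 20600 + 6000*13 + 60*6 + 6000 + 60 = 105020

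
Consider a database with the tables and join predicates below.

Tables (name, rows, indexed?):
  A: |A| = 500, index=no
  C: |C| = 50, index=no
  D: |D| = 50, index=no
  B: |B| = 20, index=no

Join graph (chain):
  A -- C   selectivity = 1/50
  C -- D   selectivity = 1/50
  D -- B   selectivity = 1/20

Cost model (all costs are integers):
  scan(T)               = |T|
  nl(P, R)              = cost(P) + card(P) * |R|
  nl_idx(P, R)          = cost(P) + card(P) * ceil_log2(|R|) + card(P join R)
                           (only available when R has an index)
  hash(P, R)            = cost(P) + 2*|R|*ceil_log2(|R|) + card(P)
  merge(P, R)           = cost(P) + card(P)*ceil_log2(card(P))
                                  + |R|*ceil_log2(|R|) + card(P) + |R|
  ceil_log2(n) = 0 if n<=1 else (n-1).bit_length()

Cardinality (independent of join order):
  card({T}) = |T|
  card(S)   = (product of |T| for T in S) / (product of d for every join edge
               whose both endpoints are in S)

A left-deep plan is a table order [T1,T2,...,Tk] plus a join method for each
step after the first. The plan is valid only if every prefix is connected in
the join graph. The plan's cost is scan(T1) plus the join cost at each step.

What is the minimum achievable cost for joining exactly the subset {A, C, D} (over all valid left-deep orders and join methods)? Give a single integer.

2700

Selinger DP over subsets of {A,C,D}:
  {A}: scan cost=500, card=500
  {C}: scan cost=50, card=50
  {D}: scan cost=50, card=50
  {AC}: card=500; try (C,hash)→1600, (A,merge)→5400, (C,merge)→5850, (A,hash)→9100, (A,nl)→25050, (C,nl)→25500; best=1600 via (C,hash)
  {CD}: card=50; try (D,hash)→700, (C,hash)→700, (D,merge)→750, (C,merge)→750, (D,nl)→2550, (C,nl)→2550; best=700 via (D,hash)
  {ACD}: card=500; try (D,hash)→2700, (A,merge)→6050, (D,merge)→6950, (A,hash)→9750, (A,nl)→25700, (D,nl)→26600; best=2700 via (D,hash)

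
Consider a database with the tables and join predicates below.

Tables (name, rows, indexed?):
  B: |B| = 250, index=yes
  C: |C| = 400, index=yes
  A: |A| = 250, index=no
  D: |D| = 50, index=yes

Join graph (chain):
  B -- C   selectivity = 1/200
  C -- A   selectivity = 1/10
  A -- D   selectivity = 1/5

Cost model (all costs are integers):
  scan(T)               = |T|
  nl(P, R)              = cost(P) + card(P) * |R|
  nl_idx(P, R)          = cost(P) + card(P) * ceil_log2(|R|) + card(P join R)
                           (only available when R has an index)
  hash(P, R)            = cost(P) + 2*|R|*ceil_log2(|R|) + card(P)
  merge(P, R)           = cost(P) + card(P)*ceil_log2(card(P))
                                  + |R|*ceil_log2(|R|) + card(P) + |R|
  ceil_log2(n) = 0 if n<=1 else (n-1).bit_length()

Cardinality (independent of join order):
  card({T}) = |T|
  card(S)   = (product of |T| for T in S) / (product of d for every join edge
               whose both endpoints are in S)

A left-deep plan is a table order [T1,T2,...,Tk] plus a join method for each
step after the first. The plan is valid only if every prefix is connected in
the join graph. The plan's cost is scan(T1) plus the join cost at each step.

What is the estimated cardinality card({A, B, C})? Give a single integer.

Tables in S: A(250), B(250), C(400)
Edges inside S: B-C(d=200), C-A(d=10)
numerator = 250 * 250 * 400 = 25000000
denominator = 200 * 10 = 2000
card(S) = 25000000 / 2000 = 12500

12500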